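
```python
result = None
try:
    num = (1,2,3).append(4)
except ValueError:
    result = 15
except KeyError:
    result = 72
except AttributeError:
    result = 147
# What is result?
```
147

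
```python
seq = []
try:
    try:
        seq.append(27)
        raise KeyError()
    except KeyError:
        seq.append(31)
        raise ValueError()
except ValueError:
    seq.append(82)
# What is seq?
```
[27, 31, 82]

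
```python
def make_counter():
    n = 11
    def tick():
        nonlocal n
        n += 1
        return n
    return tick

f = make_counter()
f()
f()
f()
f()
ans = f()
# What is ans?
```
16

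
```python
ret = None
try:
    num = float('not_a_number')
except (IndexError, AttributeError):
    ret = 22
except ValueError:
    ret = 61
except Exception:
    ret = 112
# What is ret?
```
61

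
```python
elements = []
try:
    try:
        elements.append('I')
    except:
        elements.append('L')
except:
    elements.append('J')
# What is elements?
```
['I']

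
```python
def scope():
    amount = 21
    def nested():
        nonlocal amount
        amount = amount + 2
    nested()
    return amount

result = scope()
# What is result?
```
23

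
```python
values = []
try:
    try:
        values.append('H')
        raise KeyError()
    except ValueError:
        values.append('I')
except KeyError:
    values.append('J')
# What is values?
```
['H', 'J']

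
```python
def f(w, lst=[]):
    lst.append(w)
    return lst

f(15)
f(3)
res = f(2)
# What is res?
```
[15, 3, 2]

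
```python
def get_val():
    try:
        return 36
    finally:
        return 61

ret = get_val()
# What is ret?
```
61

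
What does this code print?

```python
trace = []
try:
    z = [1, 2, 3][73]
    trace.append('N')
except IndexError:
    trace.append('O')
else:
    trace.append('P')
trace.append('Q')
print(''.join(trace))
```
OQ

else block skipped when exception is caught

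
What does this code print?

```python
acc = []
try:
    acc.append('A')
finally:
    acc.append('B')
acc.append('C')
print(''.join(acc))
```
ABC

try/finally without except, no exception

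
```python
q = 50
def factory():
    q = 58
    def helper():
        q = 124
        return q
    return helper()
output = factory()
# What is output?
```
124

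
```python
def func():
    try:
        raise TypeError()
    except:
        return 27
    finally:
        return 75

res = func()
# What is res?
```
75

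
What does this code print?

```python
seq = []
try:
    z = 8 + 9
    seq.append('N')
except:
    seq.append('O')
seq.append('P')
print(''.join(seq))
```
NP

No exception, try block completes normally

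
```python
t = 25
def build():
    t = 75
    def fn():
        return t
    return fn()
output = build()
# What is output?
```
75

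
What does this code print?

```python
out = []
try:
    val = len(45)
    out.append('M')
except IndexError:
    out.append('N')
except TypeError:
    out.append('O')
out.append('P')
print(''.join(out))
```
OP

TypeError is caught by its specific handler, not IndexError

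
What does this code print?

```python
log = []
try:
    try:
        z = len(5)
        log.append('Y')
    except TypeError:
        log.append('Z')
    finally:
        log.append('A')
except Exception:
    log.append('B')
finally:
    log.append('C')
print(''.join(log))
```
ZAC

Both finally blocks run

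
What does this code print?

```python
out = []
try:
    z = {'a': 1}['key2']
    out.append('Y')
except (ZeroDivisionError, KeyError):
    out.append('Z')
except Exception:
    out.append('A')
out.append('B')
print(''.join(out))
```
ZB

KeyError matches tuple containing it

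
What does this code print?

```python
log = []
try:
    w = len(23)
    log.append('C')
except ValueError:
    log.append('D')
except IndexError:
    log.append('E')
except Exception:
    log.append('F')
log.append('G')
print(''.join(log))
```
FG

TypeError not specifically caught, falls to Exception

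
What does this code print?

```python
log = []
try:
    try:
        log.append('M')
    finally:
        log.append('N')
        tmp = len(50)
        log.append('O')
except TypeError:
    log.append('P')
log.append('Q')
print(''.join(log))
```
MNPQ

Exception in inner finally caught by outer except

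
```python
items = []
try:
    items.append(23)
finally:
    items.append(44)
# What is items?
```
[23, 44]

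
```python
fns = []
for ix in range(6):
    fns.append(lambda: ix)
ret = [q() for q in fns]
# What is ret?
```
[5, 5, 5, 5, 5, 5]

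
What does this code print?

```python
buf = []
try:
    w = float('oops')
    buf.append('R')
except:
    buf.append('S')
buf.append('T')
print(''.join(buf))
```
ST

Exception raised in try, caught by bare except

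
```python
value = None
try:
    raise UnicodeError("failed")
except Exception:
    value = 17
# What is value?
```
17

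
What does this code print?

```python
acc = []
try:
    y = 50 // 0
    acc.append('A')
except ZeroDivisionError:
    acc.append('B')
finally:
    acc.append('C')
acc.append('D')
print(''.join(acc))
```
BCD

finally always runs, even after exception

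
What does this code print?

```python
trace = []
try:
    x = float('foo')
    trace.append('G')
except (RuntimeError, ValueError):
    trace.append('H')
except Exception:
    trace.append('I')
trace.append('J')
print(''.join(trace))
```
HJ

ValueError matches tuple containing it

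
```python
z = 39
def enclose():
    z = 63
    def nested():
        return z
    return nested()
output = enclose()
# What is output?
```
63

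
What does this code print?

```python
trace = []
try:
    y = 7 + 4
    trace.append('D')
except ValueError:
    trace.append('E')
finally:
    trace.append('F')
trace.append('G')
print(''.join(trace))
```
DFG

finally runs after normal execution too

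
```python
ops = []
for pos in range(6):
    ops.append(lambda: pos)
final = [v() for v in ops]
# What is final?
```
[5, 5, 5, 5, 5, 5]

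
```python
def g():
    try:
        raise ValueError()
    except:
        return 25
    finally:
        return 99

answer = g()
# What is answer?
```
99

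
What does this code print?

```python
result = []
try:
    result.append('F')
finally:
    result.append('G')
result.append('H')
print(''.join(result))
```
FGH

try/finally without except, no exception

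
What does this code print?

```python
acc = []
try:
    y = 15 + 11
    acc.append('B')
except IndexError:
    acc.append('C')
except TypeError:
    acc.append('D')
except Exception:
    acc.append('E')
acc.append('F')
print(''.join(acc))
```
BF

No exception, try block completes normally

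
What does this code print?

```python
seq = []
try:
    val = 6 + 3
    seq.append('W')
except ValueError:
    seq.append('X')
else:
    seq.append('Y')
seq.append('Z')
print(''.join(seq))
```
WYZ

else block runs when no exception occurs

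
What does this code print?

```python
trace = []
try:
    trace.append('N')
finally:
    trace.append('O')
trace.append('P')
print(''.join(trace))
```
NOP

try/finally without except, no exception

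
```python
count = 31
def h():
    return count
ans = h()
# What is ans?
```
31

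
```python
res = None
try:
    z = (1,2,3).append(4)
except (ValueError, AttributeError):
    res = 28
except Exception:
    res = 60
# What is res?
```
28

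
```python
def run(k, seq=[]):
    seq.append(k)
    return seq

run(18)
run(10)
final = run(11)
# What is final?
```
[18, 10, 11]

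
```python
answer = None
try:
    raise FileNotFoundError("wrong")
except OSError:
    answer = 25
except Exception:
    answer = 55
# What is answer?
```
25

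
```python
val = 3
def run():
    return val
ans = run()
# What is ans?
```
3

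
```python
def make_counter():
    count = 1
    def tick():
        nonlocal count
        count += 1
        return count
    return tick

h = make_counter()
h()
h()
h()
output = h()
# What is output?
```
5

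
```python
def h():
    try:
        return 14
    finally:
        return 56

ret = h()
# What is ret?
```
56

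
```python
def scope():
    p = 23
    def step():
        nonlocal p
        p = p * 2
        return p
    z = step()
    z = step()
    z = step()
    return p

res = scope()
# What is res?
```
184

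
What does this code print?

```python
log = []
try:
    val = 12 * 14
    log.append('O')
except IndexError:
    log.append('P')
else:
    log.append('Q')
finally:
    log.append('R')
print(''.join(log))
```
OQR

else runs before finally when no exception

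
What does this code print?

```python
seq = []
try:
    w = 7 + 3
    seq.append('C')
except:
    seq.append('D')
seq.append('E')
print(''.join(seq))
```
CE

No exception, try block completes normally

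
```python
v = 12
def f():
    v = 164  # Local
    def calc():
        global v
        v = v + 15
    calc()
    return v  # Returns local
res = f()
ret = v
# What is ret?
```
27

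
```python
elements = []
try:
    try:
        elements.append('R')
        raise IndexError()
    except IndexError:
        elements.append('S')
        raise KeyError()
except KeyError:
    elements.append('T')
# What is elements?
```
['R', 'S', 'T']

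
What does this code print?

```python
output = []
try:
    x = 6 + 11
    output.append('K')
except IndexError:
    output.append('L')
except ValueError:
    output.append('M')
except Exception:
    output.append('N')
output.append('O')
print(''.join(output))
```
KO

No exception, try block completes normally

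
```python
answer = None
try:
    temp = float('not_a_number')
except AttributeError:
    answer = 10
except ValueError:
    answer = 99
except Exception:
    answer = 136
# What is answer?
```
99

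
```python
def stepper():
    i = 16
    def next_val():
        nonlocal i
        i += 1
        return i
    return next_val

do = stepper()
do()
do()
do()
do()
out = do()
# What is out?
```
21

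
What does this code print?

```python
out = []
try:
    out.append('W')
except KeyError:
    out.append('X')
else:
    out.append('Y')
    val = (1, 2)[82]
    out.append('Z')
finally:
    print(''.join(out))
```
WY

Try succeeds, else appends 'Y', IndexError in else is uncaught, finally prints before exception propagates ('Z' never appended)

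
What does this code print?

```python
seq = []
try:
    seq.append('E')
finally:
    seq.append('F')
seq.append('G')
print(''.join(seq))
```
EFG

try/finally without except, no exception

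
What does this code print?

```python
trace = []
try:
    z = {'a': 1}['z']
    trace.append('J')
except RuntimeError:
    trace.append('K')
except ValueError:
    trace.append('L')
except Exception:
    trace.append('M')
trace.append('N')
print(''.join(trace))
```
MN

KeyError not specifically caught, falls to Exception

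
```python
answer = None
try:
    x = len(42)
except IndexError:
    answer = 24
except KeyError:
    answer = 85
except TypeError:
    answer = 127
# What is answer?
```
127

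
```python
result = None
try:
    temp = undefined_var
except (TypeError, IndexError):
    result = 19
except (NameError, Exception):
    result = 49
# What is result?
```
49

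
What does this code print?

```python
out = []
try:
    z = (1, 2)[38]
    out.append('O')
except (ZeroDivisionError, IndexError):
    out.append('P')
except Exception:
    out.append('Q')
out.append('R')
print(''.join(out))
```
PR

IndexError matches tuple containing it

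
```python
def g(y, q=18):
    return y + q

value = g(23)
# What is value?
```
41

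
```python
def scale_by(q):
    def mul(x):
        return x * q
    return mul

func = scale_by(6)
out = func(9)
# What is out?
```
54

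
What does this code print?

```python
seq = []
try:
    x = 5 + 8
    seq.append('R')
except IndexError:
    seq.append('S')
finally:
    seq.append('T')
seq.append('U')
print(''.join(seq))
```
RTU

finally runs after normal execution too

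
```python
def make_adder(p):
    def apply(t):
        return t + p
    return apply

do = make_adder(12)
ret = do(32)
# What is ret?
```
44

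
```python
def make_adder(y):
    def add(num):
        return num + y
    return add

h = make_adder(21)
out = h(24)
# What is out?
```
45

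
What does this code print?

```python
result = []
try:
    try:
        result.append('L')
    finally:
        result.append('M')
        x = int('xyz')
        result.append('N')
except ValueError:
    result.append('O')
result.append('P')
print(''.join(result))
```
LMOP

Exception in inner finally caught by outer except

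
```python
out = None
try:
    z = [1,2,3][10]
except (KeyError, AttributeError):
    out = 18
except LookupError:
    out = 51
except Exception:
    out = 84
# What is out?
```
51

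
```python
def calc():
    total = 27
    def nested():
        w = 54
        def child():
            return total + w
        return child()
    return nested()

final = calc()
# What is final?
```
81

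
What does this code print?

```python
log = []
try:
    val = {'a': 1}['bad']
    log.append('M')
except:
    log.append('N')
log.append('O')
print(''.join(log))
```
NO

Exception raised in try, caught by bare except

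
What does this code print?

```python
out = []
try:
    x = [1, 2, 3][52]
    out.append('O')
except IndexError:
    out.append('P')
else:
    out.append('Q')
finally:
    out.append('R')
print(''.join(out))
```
PR

Exception: except runs, else skipped, finally runs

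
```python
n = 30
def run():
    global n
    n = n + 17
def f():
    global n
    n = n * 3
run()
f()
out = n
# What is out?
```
141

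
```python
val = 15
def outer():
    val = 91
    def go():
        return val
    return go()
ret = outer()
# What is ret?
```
91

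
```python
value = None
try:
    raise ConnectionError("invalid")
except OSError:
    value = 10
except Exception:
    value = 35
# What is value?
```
10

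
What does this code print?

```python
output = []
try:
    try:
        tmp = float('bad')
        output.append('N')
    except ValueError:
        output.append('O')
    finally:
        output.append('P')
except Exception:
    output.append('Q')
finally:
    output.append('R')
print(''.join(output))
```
OPR

Both finally blocks run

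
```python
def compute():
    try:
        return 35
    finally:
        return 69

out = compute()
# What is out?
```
69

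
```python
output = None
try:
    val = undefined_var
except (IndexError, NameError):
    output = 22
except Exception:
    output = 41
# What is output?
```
22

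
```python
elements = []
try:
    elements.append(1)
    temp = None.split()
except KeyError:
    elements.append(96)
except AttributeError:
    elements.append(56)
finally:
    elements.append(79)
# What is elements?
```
[1, 56, 79]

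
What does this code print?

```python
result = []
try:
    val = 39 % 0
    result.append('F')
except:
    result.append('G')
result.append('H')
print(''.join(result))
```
GH

Exception raised in try, caught by bare except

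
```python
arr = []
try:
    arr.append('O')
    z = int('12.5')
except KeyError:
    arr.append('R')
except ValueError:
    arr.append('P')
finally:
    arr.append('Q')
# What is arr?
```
['O', 'P', 'Q']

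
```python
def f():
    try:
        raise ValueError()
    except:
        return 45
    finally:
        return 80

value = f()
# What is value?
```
80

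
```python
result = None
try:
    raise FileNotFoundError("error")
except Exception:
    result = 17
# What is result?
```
17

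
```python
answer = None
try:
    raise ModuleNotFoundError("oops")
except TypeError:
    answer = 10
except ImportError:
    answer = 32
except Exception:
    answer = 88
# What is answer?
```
32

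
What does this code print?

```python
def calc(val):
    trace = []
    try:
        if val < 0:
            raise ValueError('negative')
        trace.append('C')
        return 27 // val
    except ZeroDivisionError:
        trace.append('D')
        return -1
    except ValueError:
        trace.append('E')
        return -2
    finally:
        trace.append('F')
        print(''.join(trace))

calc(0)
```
CDF

val=0 causes ZeroDivisionError, caught, finally prints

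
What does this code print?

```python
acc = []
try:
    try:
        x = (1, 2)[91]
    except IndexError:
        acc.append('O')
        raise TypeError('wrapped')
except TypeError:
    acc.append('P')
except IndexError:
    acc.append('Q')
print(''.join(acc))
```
OP

New TypeError raised, caught by outer TypeError handler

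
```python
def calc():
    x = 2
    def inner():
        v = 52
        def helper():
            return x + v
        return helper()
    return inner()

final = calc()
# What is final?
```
54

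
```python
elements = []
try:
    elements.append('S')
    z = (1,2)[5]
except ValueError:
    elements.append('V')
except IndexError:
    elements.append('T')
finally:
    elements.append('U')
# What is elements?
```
['S', 'T', 'U']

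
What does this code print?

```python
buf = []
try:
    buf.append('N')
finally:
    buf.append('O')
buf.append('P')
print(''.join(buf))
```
NOP

try/finally without except, no exception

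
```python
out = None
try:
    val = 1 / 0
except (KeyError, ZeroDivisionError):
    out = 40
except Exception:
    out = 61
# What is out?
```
40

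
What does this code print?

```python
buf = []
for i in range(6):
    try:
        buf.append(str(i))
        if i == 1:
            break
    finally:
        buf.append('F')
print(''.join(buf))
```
0F1F

finally runs even when breaking out of loop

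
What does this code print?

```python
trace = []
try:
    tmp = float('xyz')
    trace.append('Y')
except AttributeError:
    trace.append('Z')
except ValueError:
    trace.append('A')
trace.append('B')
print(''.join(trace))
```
AB

ValueError is caught by its specific handler, not AttributeError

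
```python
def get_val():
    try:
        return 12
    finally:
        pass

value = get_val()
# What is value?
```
12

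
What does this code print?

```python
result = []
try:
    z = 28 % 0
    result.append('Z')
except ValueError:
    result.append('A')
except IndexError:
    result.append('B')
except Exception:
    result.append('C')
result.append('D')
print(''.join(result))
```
CD

ZeroDivisionError not specifically caught, falls to Exception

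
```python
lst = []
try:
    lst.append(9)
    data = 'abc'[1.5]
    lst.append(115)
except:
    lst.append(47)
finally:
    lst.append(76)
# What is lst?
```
[9, 47, 76]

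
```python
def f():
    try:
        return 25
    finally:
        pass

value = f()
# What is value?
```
25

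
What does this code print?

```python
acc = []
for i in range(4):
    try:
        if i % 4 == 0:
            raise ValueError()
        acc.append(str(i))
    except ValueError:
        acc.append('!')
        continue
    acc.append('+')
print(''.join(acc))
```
!1+2+3+

continue in except skips rest of loop body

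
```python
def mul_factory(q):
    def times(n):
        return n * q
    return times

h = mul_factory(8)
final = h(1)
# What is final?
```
8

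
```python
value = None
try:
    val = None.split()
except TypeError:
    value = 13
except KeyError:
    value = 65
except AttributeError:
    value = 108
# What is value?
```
108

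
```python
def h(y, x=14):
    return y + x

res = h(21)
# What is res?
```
35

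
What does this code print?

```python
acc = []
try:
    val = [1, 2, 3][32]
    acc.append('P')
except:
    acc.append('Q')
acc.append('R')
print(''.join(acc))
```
QR

Exception raised in try, caught by bare except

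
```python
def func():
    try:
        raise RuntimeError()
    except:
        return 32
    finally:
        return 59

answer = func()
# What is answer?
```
59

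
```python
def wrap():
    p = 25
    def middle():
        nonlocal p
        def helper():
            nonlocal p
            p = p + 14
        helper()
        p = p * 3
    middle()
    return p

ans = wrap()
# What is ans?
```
117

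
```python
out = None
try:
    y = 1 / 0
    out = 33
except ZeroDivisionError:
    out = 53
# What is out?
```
53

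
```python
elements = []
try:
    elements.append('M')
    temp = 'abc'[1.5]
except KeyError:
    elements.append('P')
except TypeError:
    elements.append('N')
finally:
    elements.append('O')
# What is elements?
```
['M', 'N', 'O']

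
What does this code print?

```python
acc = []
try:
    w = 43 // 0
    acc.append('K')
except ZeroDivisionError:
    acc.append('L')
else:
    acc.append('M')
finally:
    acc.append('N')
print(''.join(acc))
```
LN

Exception: except runs, else skipped, finally runs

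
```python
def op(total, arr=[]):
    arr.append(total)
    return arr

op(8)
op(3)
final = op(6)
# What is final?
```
[8, 3, 6]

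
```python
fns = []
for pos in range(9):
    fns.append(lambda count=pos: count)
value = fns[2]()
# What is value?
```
2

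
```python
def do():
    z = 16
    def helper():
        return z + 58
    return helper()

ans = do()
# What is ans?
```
74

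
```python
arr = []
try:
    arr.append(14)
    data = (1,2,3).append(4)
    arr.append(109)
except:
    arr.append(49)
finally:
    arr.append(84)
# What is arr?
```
[14, 49, 84]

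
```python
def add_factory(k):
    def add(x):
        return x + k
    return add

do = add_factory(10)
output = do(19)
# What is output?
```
29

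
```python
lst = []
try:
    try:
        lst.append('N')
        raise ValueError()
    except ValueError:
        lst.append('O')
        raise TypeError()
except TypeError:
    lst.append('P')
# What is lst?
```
['N', 'O', 'P']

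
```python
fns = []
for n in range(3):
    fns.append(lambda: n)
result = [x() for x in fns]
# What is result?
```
[2, 2, 2]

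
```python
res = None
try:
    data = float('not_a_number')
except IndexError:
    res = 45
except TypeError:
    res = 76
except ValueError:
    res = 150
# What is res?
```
150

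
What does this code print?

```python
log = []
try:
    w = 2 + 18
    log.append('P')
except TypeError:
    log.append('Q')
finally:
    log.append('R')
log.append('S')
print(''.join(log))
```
PRS

finally runs after normal execution too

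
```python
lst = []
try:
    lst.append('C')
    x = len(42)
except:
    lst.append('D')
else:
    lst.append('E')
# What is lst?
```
['C', 'D']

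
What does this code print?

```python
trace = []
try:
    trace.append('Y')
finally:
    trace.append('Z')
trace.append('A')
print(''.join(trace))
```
YZA

try/finally without except, no exception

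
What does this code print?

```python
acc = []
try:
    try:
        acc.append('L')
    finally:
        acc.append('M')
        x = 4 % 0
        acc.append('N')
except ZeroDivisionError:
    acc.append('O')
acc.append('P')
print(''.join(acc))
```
LMOP

Exception in inner finally caught by outer except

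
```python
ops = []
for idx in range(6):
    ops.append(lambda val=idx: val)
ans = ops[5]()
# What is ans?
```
5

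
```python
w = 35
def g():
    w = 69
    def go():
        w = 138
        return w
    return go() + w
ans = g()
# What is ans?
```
207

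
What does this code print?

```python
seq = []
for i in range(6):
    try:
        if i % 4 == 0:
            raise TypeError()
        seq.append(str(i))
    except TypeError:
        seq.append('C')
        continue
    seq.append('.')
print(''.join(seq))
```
C1.2.3.C5.

continue in except skips rest of loop body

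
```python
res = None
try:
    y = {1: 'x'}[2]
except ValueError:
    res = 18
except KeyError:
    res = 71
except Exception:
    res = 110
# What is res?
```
71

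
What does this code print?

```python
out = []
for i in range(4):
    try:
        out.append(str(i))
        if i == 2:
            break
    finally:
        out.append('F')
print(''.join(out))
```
0F1F2F

finally runs even when breaking out of loop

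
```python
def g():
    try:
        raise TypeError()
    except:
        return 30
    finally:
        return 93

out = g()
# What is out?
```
93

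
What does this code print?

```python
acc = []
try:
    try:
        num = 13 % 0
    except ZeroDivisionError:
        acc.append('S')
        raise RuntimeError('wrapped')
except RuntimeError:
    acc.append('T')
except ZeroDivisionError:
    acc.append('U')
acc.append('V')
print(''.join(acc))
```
STV

RuntimeError raised and caught, original ZeroDivisionError not re-raised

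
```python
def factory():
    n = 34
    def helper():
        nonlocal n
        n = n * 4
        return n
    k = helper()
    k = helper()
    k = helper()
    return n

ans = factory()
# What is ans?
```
2176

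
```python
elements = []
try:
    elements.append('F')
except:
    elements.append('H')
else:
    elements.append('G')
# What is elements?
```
['F', 'G']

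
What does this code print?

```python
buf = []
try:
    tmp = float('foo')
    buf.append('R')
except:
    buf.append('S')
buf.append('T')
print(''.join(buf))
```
ST

Exception raised in try, caught by bare except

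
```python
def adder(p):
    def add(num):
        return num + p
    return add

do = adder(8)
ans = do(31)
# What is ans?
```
39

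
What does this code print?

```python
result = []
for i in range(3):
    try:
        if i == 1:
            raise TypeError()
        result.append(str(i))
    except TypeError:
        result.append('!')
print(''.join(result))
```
0!2

Exception on i=1 caught, loop continues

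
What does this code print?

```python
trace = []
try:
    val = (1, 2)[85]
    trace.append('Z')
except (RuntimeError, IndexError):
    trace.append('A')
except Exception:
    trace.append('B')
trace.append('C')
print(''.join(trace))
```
AC

IndexError matches tuple containing it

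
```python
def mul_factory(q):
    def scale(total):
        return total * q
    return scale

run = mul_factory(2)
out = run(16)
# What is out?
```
32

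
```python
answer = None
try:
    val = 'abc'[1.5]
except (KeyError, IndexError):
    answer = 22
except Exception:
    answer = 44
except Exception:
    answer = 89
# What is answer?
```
44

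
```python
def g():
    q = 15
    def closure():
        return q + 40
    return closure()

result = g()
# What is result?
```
55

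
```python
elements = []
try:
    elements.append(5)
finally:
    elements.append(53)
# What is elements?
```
[5, 53]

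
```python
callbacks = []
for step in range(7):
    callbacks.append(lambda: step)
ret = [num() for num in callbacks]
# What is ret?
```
[6, 6, 6, 6, 6, 6, 6]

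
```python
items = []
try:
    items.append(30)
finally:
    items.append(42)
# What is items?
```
[30, 42]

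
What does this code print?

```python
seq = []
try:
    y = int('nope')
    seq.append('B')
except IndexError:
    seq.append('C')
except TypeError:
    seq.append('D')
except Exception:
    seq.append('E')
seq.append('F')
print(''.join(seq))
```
EF

ValueError not specifically caught, falls to Exception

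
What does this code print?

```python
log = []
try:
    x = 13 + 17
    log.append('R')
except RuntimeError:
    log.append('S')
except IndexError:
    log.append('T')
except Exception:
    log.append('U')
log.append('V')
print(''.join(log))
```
RV

No exception, try block completes normally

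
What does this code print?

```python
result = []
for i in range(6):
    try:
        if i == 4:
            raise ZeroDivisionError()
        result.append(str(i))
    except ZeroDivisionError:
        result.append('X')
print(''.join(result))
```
0123X5

Exception on i=4 caught, loop continues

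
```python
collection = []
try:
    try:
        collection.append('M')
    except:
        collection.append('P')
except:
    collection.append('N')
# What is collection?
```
['M']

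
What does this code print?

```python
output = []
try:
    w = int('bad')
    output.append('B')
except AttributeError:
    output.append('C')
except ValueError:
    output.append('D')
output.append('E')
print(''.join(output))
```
DE

ValueError is caught by its specific handler, not AttributeError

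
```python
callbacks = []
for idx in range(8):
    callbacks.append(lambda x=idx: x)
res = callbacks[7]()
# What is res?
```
7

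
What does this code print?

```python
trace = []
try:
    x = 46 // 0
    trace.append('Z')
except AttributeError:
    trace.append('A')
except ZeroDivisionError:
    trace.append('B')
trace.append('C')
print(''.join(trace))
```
BC

ZeroDivisionError is caught by its specific handler, not AttributeError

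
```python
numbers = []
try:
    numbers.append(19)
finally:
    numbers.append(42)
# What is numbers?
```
[19, 42]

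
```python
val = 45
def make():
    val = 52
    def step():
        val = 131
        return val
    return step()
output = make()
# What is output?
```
131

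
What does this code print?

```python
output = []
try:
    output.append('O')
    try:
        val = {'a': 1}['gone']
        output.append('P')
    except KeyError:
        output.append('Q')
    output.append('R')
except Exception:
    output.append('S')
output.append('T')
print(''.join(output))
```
OQRT

Inner exception caught by inner handler, outer continues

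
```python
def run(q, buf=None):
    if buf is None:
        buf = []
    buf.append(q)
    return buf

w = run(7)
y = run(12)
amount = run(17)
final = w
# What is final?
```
[7]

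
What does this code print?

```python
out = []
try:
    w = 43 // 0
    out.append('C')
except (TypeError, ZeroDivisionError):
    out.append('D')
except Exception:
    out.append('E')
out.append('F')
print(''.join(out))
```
DF

ZeroDivisionError matches tuple containing it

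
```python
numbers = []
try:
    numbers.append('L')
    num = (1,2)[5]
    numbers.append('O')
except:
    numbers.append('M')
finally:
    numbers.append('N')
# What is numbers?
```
['L', 'M', 'N']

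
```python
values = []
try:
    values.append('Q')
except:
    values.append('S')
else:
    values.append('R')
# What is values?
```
['Q', 'R']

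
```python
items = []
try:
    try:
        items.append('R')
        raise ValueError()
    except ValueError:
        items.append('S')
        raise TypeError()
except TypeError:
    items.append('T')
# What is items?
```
['R', 'S', 'T']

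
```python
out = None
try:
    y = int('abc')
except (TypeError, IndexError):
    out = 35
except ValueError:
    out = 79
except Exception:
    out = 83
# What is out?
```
79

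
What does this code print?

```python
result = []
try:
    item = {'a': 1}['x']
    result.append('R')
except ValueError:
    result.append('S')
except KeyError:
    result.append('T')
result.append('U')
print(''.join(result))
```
TU

KeyError is caught by its specific handler, not ValueError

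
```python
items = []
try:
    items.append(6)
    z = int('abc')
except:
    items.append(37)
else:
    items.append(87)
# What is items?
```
[6, 37]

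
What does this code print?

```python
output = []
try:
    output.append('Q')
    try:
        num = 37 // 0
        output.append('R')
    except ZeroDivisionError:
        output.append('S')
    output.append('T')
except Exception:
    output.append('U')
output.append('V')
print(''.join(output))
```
QSTV

Inner exception caught by inner handler, outer continues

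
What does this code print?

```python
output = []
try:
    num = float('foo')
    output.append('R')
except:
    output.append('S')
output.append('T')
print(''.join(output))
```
ST

Exception raised in try, caught by bare except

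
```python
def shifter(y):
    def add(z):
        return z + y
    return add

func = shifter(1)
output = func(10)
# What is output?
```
11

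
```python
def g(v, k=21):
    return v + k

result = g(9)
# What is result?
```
30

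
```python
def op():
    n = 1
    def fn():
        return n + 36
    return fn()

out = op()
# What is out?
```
37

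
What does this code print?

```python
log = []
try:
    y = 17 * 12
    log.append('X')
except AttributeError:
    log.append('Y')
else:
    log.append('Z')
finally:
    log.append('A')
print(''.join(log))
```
XZA

else runs before finally when no exception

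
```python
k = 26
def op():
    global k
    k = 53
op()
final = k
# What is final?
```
53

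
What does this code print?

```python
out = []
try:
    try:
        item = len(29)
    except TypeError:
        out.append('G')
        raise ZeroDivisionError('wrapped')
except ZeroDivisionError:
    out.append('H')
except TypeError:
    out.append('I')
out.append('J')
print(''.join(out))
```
GHJ

ZeroDivisionError raised and caught, original TypeError not re-raised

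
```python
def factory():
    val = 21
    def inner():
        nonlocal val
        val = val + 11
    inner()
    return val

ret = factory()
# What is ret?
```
32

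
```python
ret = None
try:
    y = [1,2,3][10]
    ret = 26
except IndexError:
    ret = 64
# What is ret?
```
64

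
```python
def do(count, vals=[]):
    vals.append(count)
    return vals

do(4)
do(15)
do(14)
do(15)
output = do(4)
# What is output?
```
[4, 15, 14, 15, 4]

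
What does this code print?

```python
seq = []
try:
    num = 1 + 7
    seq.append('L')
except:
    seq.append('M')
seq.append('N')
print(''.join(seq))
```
LN

No exception, try block completes normally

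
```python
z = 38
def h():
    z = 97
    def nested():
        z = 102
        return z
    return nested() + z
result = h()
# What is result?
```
199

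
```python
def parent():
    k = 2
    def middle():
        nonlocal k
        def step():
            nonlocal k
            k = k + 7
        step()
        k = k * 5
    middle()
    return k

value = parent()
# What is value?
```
45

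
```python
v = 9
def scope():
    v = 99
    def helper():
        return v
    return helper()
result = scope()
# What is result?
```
99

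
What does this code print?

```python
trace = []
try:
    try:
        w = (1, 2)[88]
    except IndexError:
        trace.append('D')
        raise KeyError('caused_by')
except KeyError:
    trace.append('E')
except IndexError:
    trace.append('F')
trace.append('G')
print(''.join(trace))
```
DEG

KeyError raised and caught, original IndexError not re-raised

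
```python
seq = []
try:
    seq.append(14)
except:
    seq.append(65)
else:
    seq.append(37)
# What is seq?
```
[14, 37]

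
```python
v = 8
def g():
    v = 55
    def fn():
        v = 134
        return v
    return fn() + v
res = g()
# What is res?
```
189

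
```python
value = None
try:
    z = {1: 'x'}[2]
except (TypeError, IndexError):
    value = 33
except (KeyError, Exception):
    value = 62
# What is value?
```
62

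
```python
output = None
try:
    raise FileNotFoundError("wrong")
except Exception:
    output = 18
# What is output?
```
18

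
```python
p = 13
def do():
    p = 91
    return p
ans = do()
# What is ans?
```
91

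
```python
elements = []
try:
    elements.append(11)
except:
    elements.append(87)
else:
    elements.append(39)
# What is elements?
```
[11, 39]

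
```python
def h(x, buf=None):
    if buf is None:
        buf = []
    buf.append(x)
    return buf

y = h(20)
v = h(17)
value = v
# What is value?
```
[17]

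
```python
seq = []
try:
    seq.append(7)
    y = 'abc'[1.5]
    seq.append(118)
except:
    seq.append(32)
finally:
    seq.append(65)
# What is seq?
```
[7, 32, 65]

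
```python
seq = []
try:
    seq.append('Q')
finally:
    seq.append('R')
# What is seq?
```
['Q', 'R']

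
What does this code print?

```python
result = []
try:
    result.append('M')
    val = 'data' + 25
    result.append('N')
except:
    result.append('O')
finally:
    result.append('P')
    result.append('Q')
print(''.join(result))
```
MOPQ

Code before exception runs, then except, then all of finally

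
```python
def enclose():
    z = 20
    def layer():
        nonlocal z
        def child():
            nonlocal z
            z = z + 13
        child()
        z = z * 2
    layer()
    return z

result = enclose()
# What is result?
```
66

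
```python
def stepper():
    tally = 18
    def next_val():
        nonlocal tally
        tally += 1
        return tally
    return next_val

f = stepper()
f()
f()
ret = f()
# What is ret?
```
21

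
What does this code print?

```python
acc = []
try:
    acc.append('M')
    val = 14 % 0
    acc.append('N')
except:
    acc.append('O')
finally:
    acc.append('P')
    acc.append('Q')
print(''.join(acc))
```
MOPQ

Code before exception runs, then except, then all of finally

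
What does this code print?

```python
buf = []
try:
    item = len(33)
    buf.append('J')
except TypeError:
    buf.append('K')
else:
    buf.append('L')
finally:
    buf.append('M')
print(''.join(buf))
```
KM

Exception: except runs, else skipped, finally runs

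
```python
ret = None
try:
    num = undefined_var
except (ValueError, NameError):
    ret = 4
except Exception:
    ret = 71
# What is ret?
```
4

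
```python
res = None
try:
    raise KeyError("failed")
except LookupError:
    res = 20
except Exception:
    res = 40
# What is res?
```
20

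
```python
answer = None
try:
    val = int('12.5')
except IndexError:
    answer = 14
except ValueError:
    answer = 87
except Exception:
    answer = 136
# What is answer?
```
87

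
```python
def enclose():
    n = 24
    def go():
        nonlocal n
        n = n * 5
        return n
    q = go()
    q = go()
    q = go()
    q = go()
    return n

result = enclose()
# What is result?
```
15000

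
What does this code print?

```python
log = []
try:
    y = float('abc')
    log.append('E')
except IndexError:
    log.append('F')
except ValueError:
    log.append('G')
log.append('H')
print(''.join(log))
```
GH

ValueError is caught by its specific handler, not IndexError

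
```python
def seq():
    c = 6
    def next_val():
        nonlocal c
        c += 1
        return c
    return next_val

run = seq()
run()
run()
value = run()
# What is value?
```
9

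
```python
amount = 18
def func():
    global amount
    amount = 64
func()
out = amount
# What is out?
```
64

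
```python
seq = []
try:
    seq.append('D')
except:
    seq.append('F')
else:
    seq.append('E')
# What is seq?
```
['D', 'E']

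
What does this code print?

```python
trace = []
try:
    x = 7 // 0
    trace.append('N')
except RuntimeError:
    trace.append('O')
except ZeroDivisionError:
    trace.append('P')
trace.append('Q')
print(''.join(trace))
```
PQ

ZeroDivisionError is caught by its specific handler, not RuntimeError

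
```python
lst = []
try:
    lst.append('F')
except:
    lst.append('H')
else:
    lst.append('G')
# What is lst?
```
['F', 'G']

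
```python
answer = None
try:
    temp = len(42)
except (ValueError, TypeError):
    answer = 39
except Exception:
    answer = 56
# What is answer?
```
39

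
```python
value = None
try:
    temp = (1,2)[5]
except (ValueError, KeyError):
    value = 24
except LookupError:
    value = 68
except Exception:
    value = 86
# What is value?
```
68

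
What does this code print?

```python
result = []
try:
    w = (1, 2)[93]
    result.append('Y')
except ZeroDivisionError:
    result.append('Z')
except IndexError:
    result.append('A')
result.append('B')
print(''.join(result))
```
AB

IndexError is caught by its specific handler, not ZeroDivisionError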